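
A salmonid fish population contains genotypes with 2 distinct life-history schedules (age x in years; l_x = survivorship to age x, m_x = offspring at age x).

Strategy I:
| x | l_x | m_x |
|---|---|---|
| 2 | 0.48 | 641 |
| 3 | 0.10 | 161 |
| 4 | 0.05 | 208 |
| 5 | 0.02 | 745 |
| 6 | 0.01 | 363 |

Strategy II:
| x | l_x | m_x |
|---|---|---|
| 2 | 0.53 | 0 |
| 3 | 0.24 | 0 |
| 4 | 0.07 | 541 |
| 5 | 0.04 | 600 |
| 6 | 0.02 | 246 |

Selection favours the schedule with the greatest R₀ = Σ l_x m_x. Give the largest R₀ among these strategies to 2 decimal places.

352.71

Strategy I: R₀ = 0.48×641 + 0.10×161 + 0.05×208 + 0.02×745 + 0.01×363 = 352.7100
Strategy II: R₀ = 0.53×0 + 0.24×0 + 0.07×541 + 0.04×600 + 0.02×246 = 66.7900
Highest R₀: strategy I with 352.7100.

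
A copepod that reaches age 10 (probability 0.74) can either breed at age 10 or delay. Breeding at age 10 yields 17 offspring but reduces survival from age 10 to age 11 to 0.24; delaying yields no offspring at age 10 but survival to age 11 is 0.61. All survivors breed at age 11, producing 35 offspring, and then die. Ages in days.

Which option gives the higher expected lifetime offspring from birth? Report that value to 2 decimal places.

breed at age 10: R₀ = 0.74 × (17 + 0.24 × 35) = 0.74 × 25.4000 = 18.7960
delay to age 11: R₀ = 0.74 × (0.61 × 35) = 0.74 × 21.3500 = 15.7990
Higher: breed at age 10 (18.7960).

18.80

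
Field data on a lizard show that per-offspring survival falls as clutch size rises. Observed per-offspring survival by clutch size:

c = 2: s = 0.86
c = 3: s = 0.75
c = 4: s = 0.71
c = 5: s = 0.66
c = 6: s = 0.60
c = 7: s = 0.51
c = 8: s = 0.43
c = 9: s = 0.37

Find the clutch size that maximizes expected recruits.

6

Expected recruits = c × s(c):
  c=2: 2 × 0.86 = 1.720
  c=3: 3 × 0.75 = 2.250
  c=4: 4 × 0.71 = 2.840
  c=5: 5 × 0.66 = 3.300
  c=6: 6 × 0.60 = 3.600
  c=7: 7 × 0.51 = 3.570
  c=8: 8 × 0.43 = 3.440
  c=9: 9 × 0.37 = 3.330
Maximum at c = 6 (3.600 recruits).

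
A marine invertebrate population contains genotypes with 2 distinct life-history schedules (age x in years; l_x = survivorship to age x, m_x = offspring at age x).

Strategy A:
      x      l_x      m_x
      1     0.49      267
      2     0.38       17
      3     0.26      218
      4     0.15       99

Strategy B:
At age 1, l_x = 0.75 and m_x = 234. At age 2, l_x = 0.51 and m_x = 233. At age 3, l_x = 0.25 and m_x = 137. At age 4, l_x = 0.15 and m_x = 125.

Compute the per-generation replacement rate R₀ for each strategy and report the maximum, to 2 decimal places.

Strategy A: R₀ = 0.49×267 + 0.38×17 + 0.26×218 + 0.15×99 = 208.8200
Strategy B: R₀ = 0.75×234 + 0.51×233 + 0.25×137 + 0.15×125 = 347.3300
Highest R₀: strategy B with 347.3300.

347.33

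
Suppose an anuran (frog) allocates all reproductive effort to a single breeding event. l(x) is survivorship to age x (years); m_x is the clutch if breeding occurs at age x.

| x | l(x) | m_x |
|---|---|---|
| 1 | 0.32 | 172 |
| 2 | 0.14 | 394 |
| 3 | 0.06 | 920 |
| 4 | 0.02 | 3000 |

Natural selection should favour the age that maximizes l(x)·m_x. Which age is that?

Expected offspring if breeding at age x = l(x) × m_x:
  age 1: 0.32 × 172 = 55.040
  age 2: 0.14 × 394 = 55.160
  age 3: 0.06 × 920 = 55.200
  age 4: 0.02 × 3000 = 60.000
Maximum at age 4 (60.000).

4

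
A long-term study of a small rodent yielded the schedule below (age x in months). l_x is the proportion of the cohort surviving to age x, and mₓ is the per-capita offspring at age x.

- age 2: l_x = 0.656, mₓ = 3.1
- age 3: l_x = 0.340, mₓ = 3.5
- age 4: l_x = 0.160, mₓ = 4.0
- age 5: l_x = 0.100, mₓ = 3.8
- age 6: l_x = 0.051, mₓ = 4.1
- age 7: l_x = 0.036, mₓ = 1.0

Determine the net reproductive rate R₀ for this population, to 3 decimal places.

4.489

R₀ = Σ l_x mₓ:
  age 2: 0.656 × 3.1 = 2.0336
  age 3: 0.340 × 3.5 = 1.1900
  age 4: 0.160 × 4.0 = 0.6400
  age 5: 0.100 × 3.8 = 0.3800
  age 6: 0.051 × 4.1 = 0.2091
  age 7: 0.036 × 1.0 = 0.0360
R₀ = 2.0336 + 1.1900 + 0.6400 + 0.3800 + 0.2091 + 0.0360 = 4.4887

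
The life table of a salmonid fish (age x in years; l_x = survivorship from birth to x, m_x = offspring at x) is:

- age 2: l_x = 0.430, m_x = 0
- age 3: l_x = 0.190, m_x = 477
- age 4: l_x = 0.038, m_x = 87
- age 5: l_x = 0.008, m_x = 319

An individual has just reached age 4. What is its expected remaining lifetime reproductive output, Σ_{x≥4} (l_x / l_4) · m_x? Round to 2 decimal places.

154.16

l_4 = 0.038. Conditional survival from age 4 to x is l_x / l_4.
  x=4: (0.038/0.038) × 87 = 87.0000
  x=5: (0.008/0.038) × 319 = 67.1579
Sum = 87.0000 + 67.1579 = 154.1579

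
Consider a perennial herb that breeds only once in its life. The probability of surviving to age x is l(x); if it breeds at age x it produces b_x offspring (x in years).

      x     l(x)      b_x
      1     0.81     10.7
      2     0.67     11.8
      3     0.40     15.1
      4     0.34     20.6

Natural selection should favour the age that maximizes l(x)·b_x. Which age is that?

1

Expected offspring if breeding at age x = l(x) × b_x:
  age 1: 0.81 × 10.7 = 8.667
  age 2: 0.67 × 11.8 = 7.906
  age 3: 0.40 × 15.1 = 6.040
  age 4: 0.34 × 20.6 = 7.004
Maximum at age 1 (8.667).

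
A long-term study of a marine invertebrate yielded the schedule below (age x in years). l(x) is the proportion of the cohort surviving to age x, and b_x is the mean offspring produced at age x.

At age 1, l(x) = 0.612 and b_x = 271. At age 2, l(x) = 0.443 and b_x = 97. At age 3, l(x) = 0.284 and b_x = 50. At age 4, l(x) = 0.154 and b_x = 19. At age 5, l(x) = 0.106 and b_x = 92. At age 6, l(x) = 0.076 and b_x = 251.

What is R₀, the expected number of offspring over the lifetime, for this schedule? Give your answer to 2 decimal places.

R₀ = Σ l(x) b_x:
  age 1: 0.612 × 271 = 165.8520
  age 2: 0.443 × 97 = 42.9710
  age 3: 0.284 × 50 = 14.2000
  age 4: 0.154 × 19 = 2.9260
  age 5: 0.106 × 92 = 9.7520
  age 6: 0.076 × 251 = 19.0760
R₀ = 165.8520 + 42.9710 + 14.2000 + 2.9260 + 9.7520 + 19.0760 = 254.7770

254.78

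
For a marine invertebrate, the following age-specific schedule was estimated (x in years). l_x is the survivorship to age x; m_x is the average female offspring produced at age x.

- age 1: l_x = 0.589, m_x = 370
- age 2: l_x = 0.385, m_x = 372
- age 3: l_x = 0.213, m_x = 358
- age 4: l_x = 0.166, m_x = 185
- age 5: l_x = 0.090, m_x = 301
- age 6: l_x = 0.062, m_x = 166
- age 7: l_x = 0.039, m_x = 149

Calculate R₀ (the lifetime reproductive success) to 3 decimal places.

511.307

R₀ = Σ l_x m_x:
  age 1: 0.589 × 370 = 217.9300
  age 2: 0.385 × 372 = 143.2200
  age 3: 0.213 × 358 = 76.2540
  age 4: 0.166 × 185 = 30.7100
  age 5: 0.090 × 301 = 27.0900
  age 6: 0.062 × 166 = 10.2920
  age 7: 0.039 × 149 = 5.8110
R₀ = 217.9300 + 143.2200 + 76.2540 + 30.7100 + 27.0900 + 10.2920 + 5.8110 = 511.3070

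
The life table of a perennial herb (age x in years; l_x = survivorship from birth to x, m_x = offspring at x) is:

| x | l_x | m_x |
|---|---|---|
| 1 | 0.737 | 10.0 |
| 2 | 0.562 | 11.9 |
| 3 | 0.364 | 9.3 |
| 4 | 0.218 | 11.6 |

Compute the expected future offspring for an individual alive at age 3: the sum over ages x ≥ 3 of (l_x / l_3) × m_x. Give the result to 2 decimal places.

16.25

l_3 = 0.364. Conditional survival from age 3 to x is l_x / l_3.
  x=3: (0.364/0.364) × 9.3 = 9.3000
  x=4: (0.218/0.364) × 11.6 = 6.9473
Sum = 9.3000 + 6.9473 = 16.2473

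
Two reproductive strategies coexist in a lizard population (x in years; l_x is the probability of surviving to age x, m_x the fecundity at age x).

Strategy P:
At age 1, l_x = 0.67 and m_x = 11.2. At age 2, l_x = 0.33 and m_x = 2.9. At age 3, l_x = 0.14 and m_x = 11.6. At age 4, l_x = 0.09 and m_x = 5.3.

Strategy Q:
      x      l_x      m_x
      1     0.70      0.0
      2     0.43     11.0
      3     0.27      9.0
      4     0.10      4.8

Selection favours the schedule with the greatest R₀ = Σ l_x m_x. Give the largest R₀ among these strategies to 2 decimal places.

Strategy P: R₀ = 0.67×11.2 + 0.33×2.9 + 0.14×11.6 + 0.09×5.3 = 10.5620
Strategy Q: R₀ = 0.70×0.0 + 0.43×11.0 + 0.27×9.0 + 0.10×4.8 = 7.6400
Highest R₀: strategy P with 10.5620.

10.56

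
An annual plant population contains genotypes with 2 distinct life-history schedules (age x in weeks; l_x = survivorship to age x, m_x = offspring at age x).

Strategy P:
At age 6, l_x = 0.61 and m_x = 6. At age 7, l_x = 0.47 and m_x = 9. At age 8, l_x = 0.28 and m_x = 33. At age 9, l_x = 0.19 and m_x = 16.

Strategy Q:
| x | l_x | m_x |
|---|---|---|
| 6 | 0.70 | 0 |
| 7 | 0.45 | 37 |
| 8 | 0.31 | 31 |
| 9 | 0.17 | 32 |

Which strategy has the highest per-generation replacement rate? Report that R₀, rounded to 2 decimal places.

Strategy P: R₀ = 0.61×6 + 0.47×9 + 0.28×33 + 0.19×16 = 20.1700
Strategy Q: R₀ = 0.70×0 + 0.45×37 + 0.31×31 + 0.17×32 = 31.7000
Highest R₀: strategy Q with 31.7000.

31.70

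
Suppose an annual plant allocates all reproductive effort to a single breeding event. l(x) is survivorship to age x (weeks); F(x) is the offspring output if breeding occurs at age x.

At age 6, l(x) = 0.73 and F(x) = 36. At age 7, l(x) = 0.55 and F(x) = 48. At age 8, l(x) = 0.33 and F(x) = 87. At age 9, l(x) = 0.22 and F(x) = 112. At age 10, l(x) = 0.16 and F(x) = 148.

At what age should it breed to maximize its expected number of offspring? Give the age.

Expected offspring if breeding at age x = l(x) × F(x):
  age 6: 0.73 × 36 = 26.280
  age 7: 0.55 × 48 = 26.400
  age 8: 0.33 × 87 = 28.710
  age 9: 0.22 × 112 = 24.640
  age 10: 0.16 × 148 = 23.680
Maximum at age 8 (28.710).

8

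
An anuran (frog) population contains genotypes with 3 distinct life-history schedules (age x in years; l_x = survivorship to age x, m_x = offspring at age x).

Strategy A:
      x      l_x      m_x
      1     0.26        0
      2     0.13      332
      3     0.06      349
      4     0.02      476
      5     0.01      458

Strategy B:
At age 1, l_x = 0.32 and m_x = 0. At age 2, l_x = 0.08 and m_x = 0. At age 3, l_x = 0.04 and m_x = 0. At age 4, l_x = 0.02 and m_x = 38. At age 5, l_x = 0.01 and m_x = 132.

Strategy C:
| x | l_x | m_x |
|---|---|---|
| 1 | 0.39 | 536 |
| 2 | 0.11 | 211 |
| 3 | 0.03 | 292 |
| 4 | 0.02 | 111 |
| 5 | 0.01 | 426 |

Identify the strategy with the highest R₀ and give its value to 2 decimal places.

Strategy A: R₀ = 0.26×0 + 0.13×332 + 0.06×349 + 0.02×476 + 0.01×458 = 78.2000
Strategy B: R₀ = 0.32×0 + 0.08×0 + 0.04×0 + 0.02×38 + 0.01×132 = 2.0800
Strategy C: R₀ = 0.39×536 + 0.11×211 + 0.03×292 + 0.02×111 + 0.01×426 = 247.4900
Highest R₀: strategy C with 247.4900.

247.49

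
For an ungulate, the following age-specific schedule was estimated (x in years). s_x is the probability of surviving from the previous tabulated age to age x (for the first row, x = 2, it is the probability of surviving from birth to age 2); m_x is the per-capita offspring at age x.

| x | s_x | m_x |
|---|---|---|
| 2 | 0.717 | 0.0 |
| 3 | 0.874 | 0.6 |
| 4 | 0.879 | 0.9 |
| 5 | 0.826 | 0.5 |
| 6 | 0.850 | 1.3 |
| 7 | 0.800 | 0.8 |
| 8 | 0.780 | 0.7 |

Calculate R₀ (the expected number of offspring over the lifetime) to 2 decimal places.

2.02

Survivorship from birth: l_x = s_2·s_3·…·s_x.
  l_2 = 0.71700
  l_3 = 0.62666
  l_4 = 0.55083
  l_5 = 0.45499
  l_6 = 0.38674
  l_7 = 0.30939
  l_8 = 0.24133
R₀ = Σ l_x m_x:
  age 2: 0.71700 × 0.0 = 0.0000
  age 3: 0.62666 × 0.6 = 0.3760
  age 4: 0.55083 × 0.9 = 0.4957
  age 5: 0.45499 × 0.5 = 0.2275
  age 6: 0.38674 × 1.3 = 0.5028
  age 7: 0.30939 × 0.8 = 0.2475
  age 8: 0.24133 × 0.7 = 0.1689
R₀ = 0.0000 + 0.3760 + 0.4957 + 0.2275 + 0.5028 + 0.2475 + 0.1689 = 2.0184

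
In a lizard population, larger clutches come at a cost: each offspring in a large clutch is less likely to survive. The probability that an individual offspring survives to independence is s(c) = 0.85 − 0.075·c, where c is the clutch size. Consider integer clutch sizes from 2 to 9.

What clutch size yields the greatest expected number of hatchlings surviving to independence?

6

Expected hatchlings surviving to independence = c × s(c):
  c=2: 2 × 0.700 = 1.400
  c=3: 3 × 0.625 = 1.875
  c=4: 4 × 0.550 = 2.200
  c=5: 5 × 0.475 = 2.375
  c=6: 6 × 0.400 = 2.400
  c=7: 7 × 0.325 = 2.275
  c=8: 8 × 0.250 = 2.000
  c=9: 9 × 0.175 = 1.575
Maximum at c = 6 (2.400 hatchlings surviving to independence).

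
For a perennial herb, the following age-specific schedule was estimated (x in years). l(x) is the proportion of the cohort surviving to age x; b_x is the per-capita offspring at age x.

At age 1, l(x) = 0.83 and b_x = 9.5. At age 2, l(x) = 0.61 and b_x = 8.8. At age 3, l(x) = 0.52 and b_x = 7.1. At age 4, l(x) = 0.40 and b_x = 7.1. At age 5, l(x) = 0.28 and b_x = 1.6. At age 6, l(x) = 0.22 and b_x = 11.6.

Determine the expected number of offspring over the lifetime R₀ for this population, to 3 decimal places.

22.785

R₀ = Σ l(x) b_x:
  age 1: 0.83 × 9.5 = 7.8850
  age 2: 0.61 × 8.8 = 5.3680
  age 3: 0.52 × 7.1 = 3.6920
  age 4: 0.40 × 7.1 = 2.8400
  age 5: 0.28 × 1.6 = 0.4480
  age 6: 0.22 × 11.6 = 2.5520
R₀ = 7.8850 + 5.3680 + 3.6920 + 2.8400 + 0.4480 + 2.5520 = 22.7850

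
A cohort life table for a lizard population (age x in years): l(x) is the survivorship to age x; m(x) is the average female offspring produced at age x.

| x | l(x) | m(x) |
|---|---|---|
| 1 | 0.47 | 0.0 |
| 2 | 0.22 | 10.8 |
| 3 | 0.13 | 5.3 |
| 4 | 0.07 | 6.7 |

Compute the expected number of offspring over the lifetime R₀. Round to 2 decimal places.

R₀ = Σ l(x) m(x):
  age 1: 0.47 × 0.0 = 0.0000
  age 2: 0.22 × 10.8 = 2.3760
  age 3: 0.13 × 5.3 = 0.6890
  age 4: 0.07 × 6.7 = 0.4690
R₀ = 0.0000 + 2.3760 + 0.6890 + 0.4690 = 3.5340

3.53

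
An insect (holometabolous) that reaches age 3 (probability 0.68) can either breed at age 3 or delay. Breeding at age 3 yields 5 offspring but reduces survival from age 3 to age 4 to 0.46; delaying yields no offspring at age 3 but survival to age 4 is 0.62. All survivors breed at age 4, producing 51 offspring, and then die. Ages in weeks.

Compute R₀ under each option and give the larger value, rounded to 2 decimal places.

21.50

breed at age 3: R₀ = 0.68 × (5 + 0.46 × 51) = 0.68 × 28.4600 = 19.3528
delay to age 4: R₀ = 0.68 × (0.62 × 51) = 0.68 × 31.6200 = 21.5016
Higher: delay to age 4 (21.5016).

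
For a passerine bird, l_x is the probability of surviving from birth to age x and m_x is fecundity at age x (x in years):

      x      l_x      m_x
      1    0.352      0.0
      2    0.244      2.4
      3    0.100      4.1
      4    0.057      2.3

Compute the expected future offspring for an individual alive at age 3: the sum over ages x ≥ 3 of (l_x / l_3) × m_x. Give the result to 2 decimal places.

l_3 = 0.100. Conditional survival from age 3 to x is l_x / l_3.
  x=3: (0.100/0.100) × 4.1 = 4.1000
  x=4: (0.057/0.100) × 2.3 = 1.3110
Sum = 4.1000 + 1.3110 = 5.4110

5.41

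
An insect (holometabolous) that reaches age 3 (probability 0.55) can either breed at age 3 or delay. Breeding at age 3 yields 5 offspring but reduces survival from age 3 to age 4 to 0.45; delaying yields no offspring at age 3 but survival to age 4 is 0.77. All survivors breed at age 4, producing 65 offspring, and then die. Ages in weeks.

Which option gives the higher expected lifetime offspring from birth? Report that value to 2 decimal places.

breed at age 3: R₀ = 0.55 × (5 + 0.45 × 65) = 0.55 × 34.2500 = 18.8375
delay to age 4: R₀ = 0.55 × (0.77 × 65) = 0.55 × 50.0500 = 27.5275
Higher: delay to age 4 (27.5275).

27.53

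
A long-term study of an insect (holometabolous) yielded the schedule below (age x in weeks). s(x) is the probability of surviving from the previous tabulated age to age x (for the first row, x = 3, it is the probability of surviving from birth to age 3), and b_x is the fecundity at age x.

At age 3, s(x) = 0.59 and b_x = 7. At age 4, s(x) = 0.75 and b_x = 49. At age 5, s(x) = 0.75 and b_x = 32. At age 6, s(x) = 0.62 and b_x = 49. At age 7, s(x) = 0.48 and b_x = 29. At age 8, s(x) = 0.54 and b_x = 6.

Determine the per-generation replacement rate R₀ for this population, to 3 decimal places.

49.699

Survivorship from birth: l_x = s_3·s_4·…·s_x.
  l_3 = 0.59000
  l_4 = 0.44250
  l_5 = 0.33188
  l_6 = 0.20576
  l_7 = 0.09877
  l_8 = 0.05333
R₀ = Σ l_x b_x:
  age 3: 0.59000 × 7 = 4.1300
  age 4: 0.44250 × 49 = 21.6825
  age 5: 0.33188 × 32 = 10.6202
  age 6: 0.20576 × 49 = 10.0822
  age 7: 0.09877 × 29 = 2.8643
  age 8: 0.05333 × 6 = 0.3200
R₀ = 4.1300 + 21.6825 + 10.6202 + 10.0822 + 2.8643 + 0.3200 = 49.6992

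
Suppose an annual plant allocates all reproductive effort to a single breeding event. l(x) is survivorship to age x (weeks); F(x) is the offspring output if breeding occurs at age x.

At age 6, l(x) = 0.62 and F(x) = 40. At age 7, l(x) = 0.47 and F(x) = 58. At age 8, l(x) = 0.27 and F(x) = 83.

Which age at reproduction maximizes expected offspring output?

7

Expected offspring if breeding at age x = l(x) × F(x):
  age 6: 0.62 × 40 = 24.800
  age 7: 0.47 × 58 = 27.260
  age 8: 0.27 × 83 = 22.410
Maximum at age 7 (27.260).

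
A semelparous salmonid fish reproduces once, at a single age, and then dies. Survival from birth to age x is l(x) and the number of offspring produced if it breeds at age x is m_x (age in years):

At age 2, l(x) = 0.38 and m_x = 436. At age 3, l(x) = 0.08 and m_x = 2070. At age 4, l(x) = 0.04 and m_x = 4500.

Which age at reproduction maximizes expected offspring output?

4

Expected offspring if breeding at age x = l(x) × m_x:
  age 2: 0.38 × 436 = 165.680
  age 3: 0.08 × 2070 = 165.600
  age 4: 0.04 × 4500 = 180.000
Maximum at age 4 (180.000).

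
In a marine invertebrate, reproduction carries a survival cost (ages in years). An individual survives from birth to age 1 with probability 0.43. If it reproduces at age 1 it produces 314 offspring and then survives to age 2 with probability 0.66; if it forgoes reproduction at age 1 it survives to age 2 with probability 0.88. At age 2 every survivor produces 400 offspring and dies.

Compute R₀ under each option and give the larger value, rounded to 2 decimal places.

breed at age 1: R₀ = 0.43 × (314 + 0.66 × 400) = 0.43 × 578.0000 = 248.5400
delay to age 2: R₀ = 0.43 × (0.88 × 400) = 0.43 × 352.0000 = 151.3600
Higher: breed at age 1 (248.5400).

248.54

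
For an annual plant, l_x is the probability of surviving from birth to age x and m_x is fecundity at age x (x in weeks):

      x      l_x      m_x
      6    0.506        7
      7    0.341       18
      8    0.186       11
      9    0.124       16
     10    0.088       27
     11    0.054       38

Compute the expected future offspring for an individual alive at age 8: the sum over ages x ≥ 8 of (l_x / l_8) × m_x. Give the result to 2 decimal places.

45.47

l_8 = 0.186. Conditional survival from age 8 to x is l_x / l_8.
  x=8: (0.186/0.186) × 11 = 11.0000
  x=9: (0.124/0.186) × 16 = 10.6667
  x=10: (0.088/0.186) × 27 = 12.7742
  x=11: (0.054/0.186) × 38 = 11.0323
Sum = 11.0000 + 10.6667 + 12.7742 + 11.0323 = 45.4731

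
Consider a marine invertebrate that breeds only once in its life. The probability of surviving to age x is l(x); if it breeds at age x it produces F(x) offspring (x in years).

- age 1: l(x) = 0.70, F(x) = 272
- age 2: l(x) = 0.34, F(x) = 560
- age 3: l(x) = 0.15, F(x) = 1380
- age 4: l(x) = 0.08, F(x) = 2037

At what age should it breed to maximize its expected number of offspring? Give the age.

3

Expected offspring if breeding at age x = l(x) × F(x):
  age 1: 0.70 × 272 = 190.400
  age 2: 0.34 × 560 = 190.400
  age 3: 0.15 × 1380 = 207.000
  age 4: 0.08 × 2037 = 162.960
Maximum at age 3 (207.000).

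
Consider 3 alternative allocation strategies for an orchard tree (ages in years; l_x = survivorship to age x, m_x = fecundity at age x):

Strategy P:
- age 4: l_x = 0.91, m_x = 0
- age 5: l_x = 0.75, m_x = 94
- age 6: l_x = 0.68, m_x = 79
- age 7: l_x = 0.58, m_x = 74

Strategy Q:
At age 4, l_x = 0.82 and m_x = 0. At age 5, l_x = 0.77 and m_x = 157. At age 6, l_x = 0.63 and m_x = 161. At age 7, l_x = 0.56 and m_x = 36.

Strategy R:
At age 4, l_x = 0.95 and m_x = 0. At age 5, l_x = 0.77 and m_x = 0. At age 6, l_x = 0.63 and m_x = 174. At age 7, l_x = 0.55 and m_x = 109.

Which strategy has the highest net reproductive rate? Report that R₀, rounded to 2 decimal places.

242.48

Strategy P: R₀ = 0.91×0 + 0.75×94 + 0.68×79 + 0.58×74 = 167.1400
Strategy Q: R₀ = 0.82×0 + 0.77×157 + 0.63×161 + 0.56×36 = 242.4800
Strategy R: R₀ = 0.95×0 + 0.77×0 + 0.63×174 + 0.55×109 = 169.5700
Highest R₀: strategy Q with 242.4800.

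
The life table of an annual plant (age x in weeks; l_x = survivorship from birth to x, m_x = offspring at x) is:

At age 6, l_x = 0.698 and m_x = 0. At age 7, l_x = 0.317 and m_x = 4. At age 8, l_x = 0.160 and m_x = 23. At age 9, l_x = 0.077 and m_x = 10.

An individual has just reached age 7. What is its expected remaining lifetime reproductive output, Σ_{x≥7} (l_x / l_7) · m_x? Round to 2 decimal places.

l_7 = 0.317. Conditional survival from age 7 to x is l_x / l_7.
  x=7: (0.317/0.317) × 4 = 4.0000
  x=8: (0.160/0.317) × 23 = 11.6088
  x=9: (0.077/0.317) × 10 = 2.4290
Sum = 4.0000 + 11.6088 + 2.4290 = 18.0379

18.04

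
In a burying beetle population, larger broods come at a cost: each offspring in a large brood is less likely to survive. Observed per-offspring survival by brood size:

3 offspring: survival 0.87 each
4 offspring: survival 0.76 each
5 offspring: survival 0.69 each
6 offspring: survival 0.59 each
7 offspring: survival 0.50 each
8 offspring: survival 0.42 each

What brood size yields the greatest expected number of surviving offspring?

6

Expected surviving offspring = c × s(c):
  c=3: 3 × 0.87 = 2.610
  c=4: 4 × 0.76 = 3.040
  c=5: 5 × 0.69 = 3.450
  c=6: 6 × 0.59 = 3.540
  c=7: 7 × 0.50 = 3.500
  c=8: 8 × 0.42 = 3.360
Maximum at c = 6 (3.540 surviving offspring).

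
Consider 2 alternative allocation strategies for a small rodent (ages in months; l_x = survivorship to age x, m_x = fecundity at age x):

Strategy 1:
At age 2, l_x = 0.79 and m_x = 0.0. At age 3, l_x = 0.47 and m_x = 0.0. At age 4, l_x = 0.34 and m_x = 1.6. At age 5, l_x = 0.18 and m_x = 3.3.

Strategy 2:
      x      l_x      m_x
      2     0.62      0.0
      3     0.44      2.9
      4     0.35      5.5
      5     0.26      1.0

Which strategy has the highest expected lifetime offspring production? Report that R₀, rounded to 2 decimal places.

3.46

Strategy 1: R₀ = 0.79×0.0 + 0.47×0.0 + 0.34×1.6 + 0.18×3.3 = 1.1380
Strategy 2: R₀ = 0.62×0.0 + 0.44×2.9 + 0.35×5.5 + 0.26×1.0 = 3.4610
Highest R₀: strategy 2 with 3.4610.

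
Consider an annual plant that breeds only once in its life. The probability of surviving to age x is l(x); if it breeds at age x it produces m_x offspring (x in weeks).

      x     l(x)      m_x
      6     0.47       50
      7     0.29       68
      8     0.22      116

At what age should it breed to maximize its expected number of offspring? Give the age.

8

Expected offspring if breeding at age x = l(x) × m_x:
  age 6: 0.47 × 50 = 23.500
  age 7: 0.29 × 68 = 19.720
  age 8: 0.22 × 116 = 25.520
Maximum at age 8 (25.520).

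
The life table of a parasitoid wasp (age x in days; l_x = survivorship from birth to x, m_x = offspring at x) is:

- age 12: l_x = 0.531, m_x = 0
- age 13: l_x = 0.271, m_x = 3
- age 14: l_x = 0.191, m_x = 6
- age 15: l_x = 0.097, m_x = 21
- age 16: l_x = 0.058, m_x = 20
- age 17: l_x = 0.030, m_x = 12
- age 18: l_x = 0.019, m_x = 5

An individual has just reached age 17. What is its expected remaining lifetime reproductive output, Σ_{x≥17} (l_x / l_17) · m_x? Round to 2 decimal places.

15.17

l_17 = 0.030. Conditional survival from age 17 to x is l_x / l_17.
  x=17: (0.030/0.030) × 12 = 12.0000
  x=18: (0.019/0.030) × 5 = 3.1667
Sum = 12.0000 + 3.1667 = 15.1667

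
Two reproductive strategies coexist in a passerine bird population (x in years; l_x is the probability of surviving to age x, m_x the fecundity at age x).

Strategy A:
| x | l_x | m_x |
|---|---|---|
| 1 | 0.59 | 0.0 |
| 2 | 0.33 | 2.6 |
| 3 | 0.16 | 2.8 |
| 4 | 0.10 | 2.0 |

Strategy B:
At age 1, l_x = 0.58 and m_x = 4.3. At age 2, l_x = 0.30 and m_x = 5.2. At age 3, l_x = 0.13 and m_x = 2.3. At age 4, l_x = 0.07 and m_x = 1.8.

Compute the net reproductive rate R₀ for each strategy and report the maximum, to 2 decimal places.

4.48

Strategy A: R₀ = 0.59×0.0 + 0.33×2.6 + 0.16×2.8 + 0.10×2.0 = 1.5060
Strategy B: R₀ = 0.58×4.3 + 0.30×5.2 + 0.13×2.3 + 0.07×1.8 = 4.4790
Highest R₀: strategy B with 4.4790.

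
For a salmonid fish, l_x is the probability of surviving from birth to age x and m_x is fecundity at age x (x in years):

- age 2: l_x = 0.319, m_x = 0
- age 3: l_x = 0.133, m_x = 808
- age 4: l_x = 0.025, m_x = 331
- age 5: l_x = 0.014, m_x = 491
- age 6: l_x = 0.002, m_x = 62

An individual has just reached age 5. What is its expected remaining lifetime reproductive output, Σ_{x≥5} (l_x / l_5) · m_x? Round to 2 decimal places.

499.86

l_5 = 0.014. Conditional survival from age 5 to x is l_x / l_5.
  x=5: (0.014/0.014) × 491 = 491.0000
  x=6: (0.002/0.014) × 62 = 8.8571
Sum = 491.0000 + 8.8571 = 499.8571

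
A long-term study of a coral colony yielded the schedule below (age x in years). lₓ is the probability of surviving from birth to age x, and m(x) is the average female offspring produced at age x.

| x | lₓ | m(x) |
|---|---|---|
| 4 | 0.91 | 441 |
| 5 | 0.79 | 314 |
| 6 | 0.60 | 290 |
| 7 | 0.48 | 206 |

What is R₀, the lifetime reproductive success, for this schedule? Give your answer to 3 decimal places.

R₀ = Σ lₓ m(x):
  age 4: 0.91 × 441 = 401.3100
  age 5: 0.79 × 314 = 248.0600
  age 6: 0.60 × 290 = 174.0000
  age 7: 0.48 × 206 = 98.8800
R₀ = 401.3100 + 248.0600 + 174.0000 + 98.8800 = 922.2500

922.250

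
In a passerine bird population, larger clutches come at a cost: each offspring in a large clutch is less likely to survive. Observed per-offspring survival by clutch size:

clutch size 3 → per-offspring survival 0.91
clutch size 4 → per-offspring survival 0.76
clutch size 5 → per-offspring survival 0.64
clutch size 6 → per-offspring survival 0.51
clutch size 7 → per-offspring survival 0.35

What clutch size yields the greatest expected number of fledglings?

Expected fledglings = c × s(c):
  c=3: 3 × 0.91 = 2.730
  c=4: 4 × 0.76 = 3.040
  c=5: 5 × 0.64 = 3.200
  c=6: 6 × 0.51 = 3.060
  c=7: 7 × 0.35 = 2.450
Maximum at c = 5 (3.200 fledglings).

5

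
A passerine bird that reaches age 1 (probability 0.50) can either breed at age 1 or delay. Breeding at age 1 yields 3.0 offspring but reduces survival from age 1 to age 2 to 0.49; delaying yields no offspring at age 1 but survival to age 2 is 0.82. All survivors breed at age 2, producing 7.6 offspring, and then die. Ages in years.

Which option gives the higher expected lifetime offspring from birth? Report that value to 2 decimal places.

breed at age 1: R₀ = 0.50 × (3.0 + 0.49 × 7.6) = 0.50 × 6.7240 = 3.3620
delay to age 2: R₀ = 0.50 × (0.82 × 7.6) = 0.50 × 6.2320 = 3.1160
Higher: breed at age 1 (3.3620).

3.36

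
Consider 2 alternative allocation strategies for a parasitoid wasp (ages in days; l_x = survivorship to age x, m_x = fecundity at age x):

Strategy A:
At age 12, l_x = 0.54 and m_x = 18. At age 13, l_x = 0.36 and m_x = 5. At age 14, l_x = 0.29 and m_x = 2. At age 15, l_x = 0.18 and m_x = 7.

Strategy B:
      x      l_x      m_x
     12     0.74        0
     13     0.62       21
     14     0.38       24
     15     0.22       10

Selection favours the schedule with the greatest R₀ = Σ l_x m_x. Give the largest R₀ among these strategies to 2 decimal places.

24.34

Strategy A: R₀ = 0.54×18 + 0.36×5 + 0.29×2 + 0.18×7 = 13.3600
Strategy B: R₀ = 0.74×0 + 0.62×21 + 0.38×24 + 0.22×10 = 24.3400
Highest R₀: strategy B with 24.3400.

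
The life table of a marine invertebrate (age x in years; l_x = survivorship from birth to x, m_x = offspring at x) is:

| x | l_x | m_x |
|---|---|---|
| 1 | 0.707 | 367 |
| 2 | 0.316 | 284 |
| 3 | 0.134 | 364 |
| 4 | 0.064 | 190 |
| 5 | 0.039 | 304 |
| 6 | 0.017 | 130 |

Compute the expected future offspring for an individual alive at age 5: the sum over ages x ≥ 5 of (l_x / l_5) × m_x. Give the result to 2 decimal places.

360.67

l_5 = 0.039. Conditional survival from age 5 to x is l_x / l_5.
  x=5: (0.039/0.039) × 304 = 304.0000
  x=6: (0.017/0.039) × 130 = 56.6667
Sum = 304.0000 + 56.6667 = 360.6667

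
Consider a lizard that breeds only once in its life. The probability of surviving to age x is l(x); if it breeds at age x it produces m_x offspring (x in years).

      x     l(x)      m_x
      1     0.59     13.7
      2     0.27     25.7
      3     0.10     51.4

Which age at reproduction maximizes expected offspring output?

Expected offspring if breeding at age x = l(x) × m_x:
  age 1: 0.59 × 13.7 = 8.083
  age 2: 0.27 × 25.7 = 6.939
  age 3: 0.10 × 51.4 = 5.140
Maximum at age 1 (8.083).

1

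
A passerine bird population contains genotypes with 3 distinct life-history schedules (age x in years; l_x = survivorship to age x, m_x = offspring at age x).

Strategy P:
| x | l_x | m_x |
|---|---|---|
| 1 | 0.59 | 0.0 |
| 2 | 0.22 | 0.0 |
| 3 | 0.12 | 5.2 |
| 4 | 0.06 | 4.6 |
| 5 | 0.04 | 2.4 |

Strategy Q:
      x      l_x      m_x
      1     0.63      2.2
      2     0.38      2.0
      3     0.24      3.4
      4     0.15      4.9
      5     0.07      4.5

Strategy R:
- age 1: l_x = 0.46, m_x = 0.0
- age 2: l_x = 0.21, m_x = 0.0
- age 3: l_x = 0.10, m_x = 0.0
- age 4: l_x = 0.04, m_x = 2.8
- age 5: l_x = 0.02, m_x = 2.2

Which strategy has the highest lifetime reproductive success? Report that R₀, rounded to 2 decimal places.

4.01

Strategy P: R₀ = 0.59×0.0 + 0.22×0.0 + 0.12×5.2 + 0.06×4.6 + 0.04×2.4 = 0.9960
Strategy Q: R₀ = 0.63×2.2 + 0.38×2.0 + 0.24×3.4 + 0.15×4.9 + 0.07×4.5 = 4.0120
Strategy R: R₀ = 0.46×0.0 + 0.21×0.0 + 0.10×0.0 + 0.04×2.8 + 0.02×2.2 = 0.1560
Highest R₀: strategy Q with 4.0120.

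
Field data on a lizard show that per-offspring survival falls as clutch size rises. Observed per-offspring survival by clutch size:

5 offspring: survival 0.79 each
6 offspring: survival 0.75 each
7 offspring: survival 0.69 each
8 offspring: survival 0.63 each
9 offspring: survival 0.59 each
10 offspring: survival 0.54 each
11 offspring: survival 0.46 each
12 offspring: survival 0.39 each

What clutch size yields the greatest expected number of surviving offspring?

Expected surviving offspring = c × s(c):
  c=5: 5 × 0.79 = 3.950
  c=6: 6 × 0.75 = 4.500
  c=7: 7 × 0.69 = 4.830
  c=8: 8 × 0.63 = 5.040
  c=9: 9 × 0.59 = 5.310
  c=10: 10 × 0.54 = 5.400
  c=11: 11 × 0.46 = 5.060
  c=12: 12 × 0.39 = 4.680
Maximum at c = 10 (5.400 surviving offspring).

10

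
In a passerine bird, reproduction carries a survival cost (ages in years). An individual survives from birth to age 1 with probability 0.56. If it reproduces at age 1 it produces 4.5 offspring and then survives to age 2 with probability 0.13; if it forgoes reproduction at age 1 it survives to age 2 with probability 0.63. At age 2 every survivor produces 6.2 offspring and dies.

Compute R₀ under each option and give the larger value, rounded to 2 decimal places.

breed at age 1: R₀ = 0.56 × (4.5 + 0.13 × 6.2) = 0.56 × 5.3060 = 2.9714
delay to age 2: R₀ = 0.56 × (0.63 × 6.2) = 0.56 × 3.9060 = 2.1874
Higher: breed at age 1 (2.9714).

2.97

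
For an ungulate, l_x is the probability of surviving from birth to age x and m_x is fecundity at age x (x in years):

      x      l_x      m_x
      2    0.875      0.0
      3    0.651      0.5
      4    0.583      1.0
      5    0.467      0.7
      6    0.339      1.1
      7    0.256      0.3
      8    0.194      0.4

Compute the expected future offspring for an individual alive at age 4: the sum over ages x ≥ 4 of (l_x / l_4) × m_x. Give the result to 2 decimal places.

l_4 = 0.583. Conditional survival from age 4 to x is l_x / l_4.
  x=4: (0.583/0.583) × 1.0 = 1.0000
  x=5: (0.467/0.583) × 0.7 = 0.5607
  x=6: (0.339/0.583) × 1.1 = 0.6396
  x=7: (0.256/0.583) × 0.3 = 0.1317
  x=8: (0.194/0.583) × 0.4 = 0.1331
Sum = 1.0000 + 0.5607 + 0.6396 + 0.1317 + 0.1331 = 2.4652

2.47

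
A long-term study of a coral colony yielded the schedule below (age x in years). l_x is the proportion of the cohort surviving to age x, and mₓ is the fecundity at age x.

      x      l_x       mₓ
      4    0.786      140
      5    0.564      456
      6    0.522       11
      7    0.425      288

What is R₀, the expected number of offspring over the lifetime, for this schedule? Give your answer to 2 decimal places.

R₀ = Σ l_x mₓ:
  age 4: 0.786 × 140 = 110.0400
  age 5: 0.564 × 456 = 257.1840
  age 6: 0.522 × 11 = 5.7420
  age 7: 0.425 × 288 = 122.4000
R₀ = 110.0400 + 257.1840 + 5.7420 + 122.4000 = 495.3660

495.37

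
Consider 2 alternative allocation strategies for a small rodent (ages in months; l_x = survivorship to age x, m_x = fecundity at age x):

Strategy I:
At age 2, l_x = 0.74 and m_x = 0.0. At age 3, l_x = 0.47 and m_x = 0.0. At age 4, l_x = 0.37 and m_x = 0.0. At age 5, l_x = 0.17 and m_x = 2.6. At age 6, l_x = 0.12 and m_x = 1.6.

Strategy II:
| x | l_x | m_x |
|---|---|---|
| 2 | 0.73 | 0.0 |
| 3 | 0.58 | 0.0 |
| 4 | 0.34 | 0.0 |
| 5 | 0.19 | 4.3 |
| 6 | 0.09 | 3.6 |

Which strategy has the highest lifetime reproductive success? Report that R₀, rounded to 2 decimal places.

1.14

Strategy I: R₀ = 0.74×0.0 + 0.47×0.0 + 0.37×0.0 + 0.17×2.6 + 0.12×1.6 = 0.6340
Strategy II: R₀ = 0.73×0.0 + 0.58×0.0 + 0.34×0.0 + 0.19×4.3 + 0.09×3.6 = 1.1410
Highest R₀: strategy II with 1.1410.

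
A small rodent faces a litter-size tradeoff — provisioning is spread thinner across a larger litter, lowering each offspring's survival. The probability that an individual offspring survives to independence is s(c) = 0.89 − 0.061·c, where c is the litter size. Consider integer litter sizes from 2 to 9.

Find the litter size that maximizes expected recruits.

7

Expected recruits = c × s(c):
  c=2: 2 × 0.768 = 1.536
  c=3: 3 × 0.707 = 2.121
  c=4: 4 × 0.646 = 2.584
  c=5: 5 × 0.585 = 2.925
  c=6: 6 × 0.524 = 3.144
  c=7: 7 × 0.463 = 3.241
  c=8: 8 × 0.402 = 3.216
  c=9: 9 × 0.341 = 3.069
Maximum at c = 7 (3.241 recruits).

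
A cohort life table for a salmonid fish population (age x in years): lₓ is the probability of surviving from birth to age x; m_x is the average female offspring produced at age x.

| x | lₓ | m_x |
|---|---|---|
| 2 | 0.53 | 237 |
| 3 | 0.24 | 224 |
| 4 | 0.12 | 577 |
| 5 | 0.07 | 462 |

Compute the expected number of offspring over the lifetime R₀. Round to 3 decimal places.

R₀ = Σ lₓ m_x:
  age 2: 0.53 × 237 = 125.6100
  age 3: 0.24 × 224 = 53.7600
  age 4: 0.12 × 577 = 69.2400
  age 5: 0.07 × 462 = 32.3400
R₀ = 125.6100 + 53.7600 + 69.2400 + 32.3400 = 280.9500

280.950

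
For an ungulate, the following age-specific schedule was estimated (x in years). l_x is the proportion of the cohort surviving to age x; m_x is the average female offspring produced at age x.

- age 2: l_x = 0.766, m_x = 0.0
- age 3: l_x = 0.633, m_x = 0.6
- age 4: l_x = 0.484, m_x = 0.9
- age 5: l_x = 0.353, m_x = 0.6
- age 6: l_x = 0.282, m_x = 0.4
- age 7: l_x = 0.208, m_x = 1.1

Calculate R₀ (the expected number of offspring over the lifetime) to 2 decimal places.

1.37

R₀ = Σ l_x m_x:
  age 2: 0.766 × 0.0 = 0.0000
  age 3: 0.633 × 0.6 = 0.3798
  age 4: 0.484 × 0.9 = 0.4356
  age 5: 0.353 × 0.6 = 0.2118
  age 6: 0.282 × 0.4 = 0.1128
  age 7: 0.208 × 1.1 = 0.2288
R₀ = 0.0000 + 0.3798 + 0.4356 + 0.2118 + 0.1128 + 0.2288 = 1.3688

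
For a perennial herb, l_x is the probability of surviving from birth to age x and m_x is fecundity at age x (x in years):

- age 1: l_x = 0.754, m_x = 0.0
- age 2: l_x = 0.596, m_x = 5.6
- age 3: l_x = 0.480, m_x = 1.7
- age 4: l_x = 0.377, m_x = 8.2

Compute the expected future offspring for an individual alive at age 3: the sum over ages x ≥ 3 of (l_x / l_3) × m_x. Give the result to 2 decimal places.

8.14

l_3 = 0.480. Conditional survival from age 3 to x is l_x / l_3.
  x=3: (0.480/0.480) × 1.7 = 1.7000
  x=4: (0.377/0.480) × 8.2 = 6.4404
Sum = 1.7000 + 6.4404 = 8.1404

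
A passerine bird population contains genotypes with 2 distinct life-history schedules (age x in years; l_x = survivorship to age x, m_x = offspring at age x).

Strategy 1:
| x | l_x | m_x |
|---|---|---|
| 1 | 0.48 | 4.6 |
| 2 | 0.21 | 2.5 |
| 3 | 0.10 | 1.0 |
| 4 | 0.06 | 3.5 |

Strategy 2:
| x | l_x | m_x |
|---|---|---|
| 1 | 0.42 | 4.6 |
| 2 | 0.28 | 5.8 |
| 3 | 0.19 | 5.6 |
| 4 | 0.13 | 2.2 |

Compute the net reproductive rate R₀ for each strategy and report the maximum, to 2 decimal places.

4.91

Strategy 1: R₀ = 0.48×4.6 + 0.21×2.5 + 0.10×1.0 + 0.06×3.5 = 3.0430
Strategy 2: R₀ = 0.42×4.6 + 0.28×5.8 + 0.19×5.6 + 0.13×2.2 = 4.9060
Highest R₀: strategy 2 with 4.9060.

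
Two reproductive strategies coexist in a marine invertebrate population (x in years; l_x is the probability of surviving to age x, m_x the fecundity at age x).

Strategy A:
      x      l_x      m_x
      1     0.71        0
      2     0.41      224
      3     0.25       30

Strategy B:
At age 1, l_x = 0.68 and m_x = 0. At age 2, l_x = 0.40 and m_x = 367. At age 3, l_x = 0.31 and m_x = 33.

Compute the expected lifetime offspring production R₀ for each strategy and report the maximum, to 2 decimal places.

Strategy A: R₀ = 0.71×0 + 0.41×224 + 0.25×30 = 99.3400
Strategy B: R₀ = 0.68×0 + 0.40×367 + 0.31×33 = 157.0300
Highest R₀: strategy B with 157.0300.

157.03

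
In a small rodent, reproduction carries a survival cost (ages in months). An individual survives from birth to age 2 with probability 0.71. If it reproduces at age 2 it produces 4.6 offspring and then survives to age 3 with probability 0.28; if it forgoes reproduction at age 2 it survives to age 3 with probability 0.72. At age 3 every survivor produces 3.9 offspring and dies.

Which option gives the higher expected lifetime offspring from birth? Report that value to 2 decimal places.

4.04

breed at age 2: R₀ = 0.71 × (4.6 + 0.28 × 3.9) = 0.71 × 5.6920 = 4.0413
delay to age 3: R₀ = 0.71 × (0.72 × 3.9) = 0.71 × 2.8080 = 1.9937
Higher: breed at age 2 (4.0413).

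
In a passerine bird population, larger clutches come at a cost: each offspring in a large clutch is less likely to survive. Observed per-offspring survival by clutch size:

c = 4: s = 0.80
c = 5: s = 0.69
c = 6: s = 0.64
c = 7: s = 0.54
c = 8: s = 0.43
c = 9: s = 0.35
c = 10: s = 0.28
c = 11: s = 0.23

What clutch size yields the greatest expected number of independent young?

Expected independent young = c × s(c):
  c=4: 4 × 0.80 = 3.200
  c=5: 5 × 0.69 = 3.450
  c=6: 6 × 0.64 = 3.840
  c=7: 7 × 0.54 = 3.780
  c=8: 8 × 0.43 = 3.440
  c=9: 9 × 0.35 = 3.150
  c=10: 10 × 0.28 = 2.800
  c=11: 11 × 0.23 = 2.530
Maximum at c = 6 (3.840 independent young).

6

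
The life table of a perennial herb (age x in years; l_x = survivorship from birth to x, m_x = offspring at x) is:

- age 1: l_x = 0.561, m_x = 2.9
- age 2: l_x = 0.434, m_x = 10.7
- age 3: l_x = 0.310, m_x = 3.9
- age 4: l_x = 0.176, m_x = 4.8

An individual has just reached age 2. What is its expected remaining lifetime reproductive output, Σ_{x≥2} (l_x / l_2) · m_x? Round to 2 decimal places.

l_2 = 0.434. Conditional survival from age 2 to x is l_x / l_2.
  x=2: (0.434/0.434) × 10.7 = 10.7000
  x=3: (0.310/0.434) × 3.9 = 2.7857
  x=4: (0.176/0.434) × 4.8 = 1.9465
Sum = 10.7000 + 2.7857 + 1.9465 = 15.4323

15.43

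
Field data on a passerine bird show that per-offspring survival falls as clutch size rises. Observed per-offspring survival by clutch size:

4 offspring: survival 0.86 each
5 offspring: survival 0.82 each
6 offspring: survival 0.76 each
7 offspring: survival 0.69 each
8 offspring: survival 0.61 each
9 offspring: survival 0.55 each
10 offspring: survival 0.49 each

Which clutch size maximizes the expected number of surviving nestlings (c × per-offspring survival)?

9

Expected surviving nestlings = c × s(c):
  c=4: 4 × 0.86 = 3.440
  c=5: 5 × 0.82 = 4.100
  c=6: 6 × 0.76 = 4.560
  c=7: 7 × 0.69 = 4.830
  c=8: 8 × 0.61 = 4.880
  c=9: 9 × 0.55 = 4.950
  c=10: 10 × 0.49 = 4.900
Maximum at c = 9 (4.950 surviving nestlings).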